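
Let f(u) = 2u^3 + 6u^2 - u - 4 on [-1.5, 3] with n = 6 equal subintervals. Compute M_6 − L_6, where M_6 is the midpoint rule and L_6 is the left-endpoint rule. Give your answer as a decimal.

M_6 = 75.12890625.
L_6 = 45.4921875.
M_6 − L_6 = 29.63671875.

29.63671875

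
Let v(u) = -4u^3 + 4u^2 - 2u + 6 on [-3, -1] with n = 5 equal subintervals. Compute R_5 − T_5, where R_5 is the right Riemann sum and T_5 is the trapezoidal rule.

R_5 = 108.16.
T_5 = 136.16.
R_5 − T_5 = -28.

-28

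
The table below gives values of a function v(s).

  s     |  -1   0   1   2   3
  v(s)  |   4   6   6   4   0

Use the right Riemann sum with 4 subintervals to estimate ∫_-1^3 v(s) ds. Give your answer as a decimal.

16

Δs = 1.
Sum = 1·[6 + 6 + 4 + 0] = 16.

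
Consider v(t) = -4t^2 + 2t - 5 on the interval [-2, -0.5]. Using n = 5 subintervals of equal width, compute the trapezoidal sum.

Δt = (-0.5 − (-2))/5 = 0.3.
v(-2) = -25, v(-1.7) = -19.96, v(-1.4) = -15.64, v(-1.1) = -12.04, v(-0.8) = -9.16, v(-0.5) = -7.
T_5 = (Δt/2)·[v(t_0) + 2v(t_1) + ... + 2v(t_{4}) + v(t_5)].
Sum = -21.84.

-21.84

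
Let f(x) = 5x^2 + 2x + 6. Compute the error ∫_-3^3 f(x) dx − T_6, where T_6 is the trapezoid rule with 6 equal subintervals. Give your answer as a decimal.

Exact integral: ∫_-3^3 f(x) dx = 126.
T_6 = 131.
Error = 126 − 131 = -5.

-5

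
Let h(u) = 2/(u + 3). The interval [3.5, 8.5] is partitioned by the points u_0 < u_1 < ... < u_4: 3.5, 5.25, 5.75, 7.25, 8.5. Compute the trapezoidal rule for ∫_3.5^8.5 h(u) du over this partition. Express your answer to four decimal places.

Subinterval widths: 1.75, 0.5, 1.5, 1.25.
h(3.5) = 4/13, h(5.25) = 8/33, h(5.75) = 8/35, h(7.25) = 8/41, h(8.5) = 4/23.
On each subinterval the trapezoid contributes (Δu_i/2)·[h(u_{i-1}) + h(u_i)].
Sum ≈ 1.1475.

1.1475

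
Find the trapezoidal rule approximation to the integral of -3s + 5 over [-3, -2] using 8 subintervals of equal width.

12.5

Δs = (-2 − (-3))/8 = 0.125.
f(-3) = 14, f(-2.875) = 13.625, f(-2.75) = 13.25, f(-2.625) = 12.875, f(-2.5) = 12.5, f(-2.375) = 12.125, f(-2.25) = 11.75, f(-2.125) = 11.375, f(-2) = 11.
T_8 = (Δs/2)·[f(s_0) + 2f(s_1) + ... + 2f(s_{7}) + f(s_8)].
Sum = 12.5.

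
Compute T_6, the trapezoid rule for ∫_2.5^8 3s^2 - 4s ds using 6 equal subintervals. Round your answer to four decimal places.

383.1858

Δs = (8 − 2.5)/6 = 11/12.
f(2.5) = 8.75, f(41/12) = 1025/48, f(13/3) = 39, f(5.25) = 61.6875, f(37/6) = 1073/12, f(85/12) = 122.1875, f(8) = 160.
T_6 = (Δs/2)·[f(s_0) + 2f(s_1) + ... + 2f(s_{5}) + f(s_6)].
Sum ≈ 383.1858.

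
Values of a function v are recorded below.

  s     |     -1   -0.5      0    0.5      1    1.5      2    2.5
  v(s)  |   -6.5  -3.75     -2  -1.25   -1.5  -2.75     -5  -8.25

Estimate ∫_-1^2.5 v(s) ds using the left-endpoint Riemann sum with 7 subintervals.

-11.375

Δs = 0.5.
Sum = 0.5·[(-6.5) + (-3.75) + (-2) + (-1.25) + (-1.5) + (-2.75) + (-5)] = -11.375.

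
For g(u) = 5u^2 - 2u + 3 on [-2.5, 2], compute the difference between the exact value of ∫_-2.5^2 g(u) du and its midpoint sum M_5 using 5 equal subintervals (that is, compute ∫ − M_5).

1.51875

Exact integral: ∫_-2.5^2 g(u) du = 55.125.
M_5 = 53.60625.
Error = 55.125 − 53.60625 = 1.51875.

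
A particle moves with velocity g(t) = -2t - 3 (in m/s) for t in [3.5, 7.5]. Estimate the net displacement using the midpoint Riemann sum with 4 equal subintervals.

Δt = (7.5 − 3.5)/4 = 1.
Midpoints: 4, 5, 6, 7.
g(4) = -11, g(5) = -13, g(6) = -15, g(7) = -17.
Sum = Δt · [g(4) + g(5) + g(6) + g(7)].
Sum = -56.

-56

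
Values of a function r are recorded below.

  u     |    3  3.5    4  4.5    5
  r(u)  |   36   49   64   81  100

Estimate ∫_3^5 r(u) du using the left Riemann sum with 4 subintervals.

Δu = 0.5.
Sum = 0.5·[36 + 49 + 64 + 81] = 115.

115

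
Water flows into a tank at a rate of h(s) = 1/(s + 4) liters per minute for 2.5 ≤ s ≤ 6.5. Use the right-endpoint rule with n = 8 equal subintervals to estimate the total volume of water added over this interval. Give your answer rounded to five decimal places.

0.46522

Δs = (6.5 − 2.5)/8 = 0.5.
Right endpoints: 3, 3.5, 4, 4.5, 5, 5.5, 6, 6.5.
h(3) = 1/7, h(3.5) = 2/15, h(4) = 0.125, h(4.5) = 2/17, h(5) = 1/9, h(5.5) = 2/19, h(6) = 0.1, h(6.5) = 2/21.
Sum = Δs · [h(3) + h(3.5) + h(4) + ...].
Sum ≈ 0.46522.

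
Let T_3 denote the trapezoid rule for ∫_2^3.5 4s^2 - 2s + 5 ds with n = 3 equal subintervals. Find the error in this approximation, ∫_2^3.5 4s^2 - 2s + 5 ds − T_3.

-0.25

Exact integral: ∫_2^3.5 f(s) ds = 45.75.
T_3 = 46.
Error = 45.75 − 46 = -0.25.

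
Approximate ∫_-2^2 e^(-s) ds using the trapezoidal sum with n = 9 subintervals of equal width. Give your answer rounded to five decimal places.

7.37273

Δs = (2 − (-2))/9 = 4/9.
f(-2) ≈ 7.38906, f(-14/9) ≈ 4.73772, f(-10/9) ≈ 3.03773, f(-2/3) ≈ 1.94773, f(-2/9) ≈ 1.24885, f(2/9) ≈ 0.80074, f(2/3) ≈ 0.51342, f(10/9) ≈ 0.32919, f(14/9) ≈ 0.21107, f(2) ≈ 0.13534.
T_9 = (Δs/2)·[f(s_0) + 2f(s_1) + ... + 2f(s_{8}) + f(s_9)].
Sum ≈ 7.37273.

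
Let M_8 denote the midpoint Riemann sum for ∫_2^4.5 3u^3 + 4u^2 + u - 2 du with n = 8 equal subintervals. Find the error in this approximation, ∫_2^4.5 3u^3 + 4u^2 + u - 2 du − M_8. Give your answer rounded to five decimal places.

0.67647

Exact integral: ∫_2^4.5 f(u) du ≈ 409.5052083.
M_8 ≈ 408.8287354.
Error ≈ 409.5052083 − 408.8287354 ≈ 0.67647.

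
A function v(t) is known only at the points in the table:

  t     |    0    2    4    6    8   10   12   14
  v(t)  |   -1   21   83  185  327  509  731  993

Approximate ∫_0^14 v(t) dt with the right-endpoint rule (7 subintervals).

Δt = 2.
Sum = 2·[21 + 83 + 185 + 327 + 509 + 731 + 993] = 5698.

5698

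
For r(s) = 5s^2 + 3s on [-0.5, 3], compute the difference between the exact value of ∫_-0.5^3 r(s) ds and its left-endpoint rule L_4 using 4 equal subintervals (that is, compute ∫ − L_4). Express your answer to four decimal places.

Exact integral: ∫_-0.5^3 r(s) ds ≈ 58.333333.
L_4 = 36.83203125.
Error ≈ 58.333333 − 36.83203125 ≈ 21.5013.

21.5013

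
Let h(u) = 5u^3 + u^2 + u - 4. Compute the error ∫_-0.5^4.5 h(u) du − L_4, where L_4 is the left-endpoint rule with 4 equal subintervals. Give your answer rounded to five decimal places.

Exact integral: ∫_-0.5^4.5 h(u) du ≈ 532.9166667.
L_4 = 272.5.
Error ≈ 532.9166667 − 272.5 ≈ 260.41667.

260.41667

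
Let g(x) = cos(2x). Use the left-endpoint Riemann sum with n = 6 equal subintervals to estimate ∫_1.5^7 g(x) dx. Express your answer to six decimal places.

Δx = (7 − 1.5)/6 = 11/12.
Left endpoints: 1.5, 29/12, 10/3, 4.25, 31/6, 73/12.
g(1.5) ≈ -0.989992, g(29/12) ≈ 0.120650, g(10/3) ≈ 0.927368, g(4.25) ≈ -0.602012, g(31/6) ≈ -0.614886, g(73/12) ≈ 0.921176.
Sum = Δx · [g(1.5) + g(29/12) + g(10/3) + ...].
Sum ≈ -0.217888.

-0.217888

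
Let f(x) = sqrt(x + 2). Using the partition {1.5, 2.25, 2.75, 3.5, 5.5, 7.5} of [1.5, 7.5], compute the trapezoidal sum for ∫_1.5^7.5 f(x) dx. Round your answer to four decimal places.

Subinterval widths: 0.75, 0.5, 0.75, 2, 2.
f(1.5) ≈ 1.8708, f(2.25) ≈ 2.0616, f(2.75) ≈ 2.1794, f(3.5) ≈ 2.3452, f(5.5) ≈ 2.7386, f(7.5) ≈ 3.0822.
On each subinterval the trapezoid contributes (Δx_i/2)·[f(x_{i-1}) + f(x_i)].
Sum ≈ 15.1363.

15.1363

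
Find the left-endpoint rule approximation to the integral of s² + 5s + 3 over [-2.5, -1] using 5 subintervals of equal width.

-4.065

Δs = (-1 − (-2.5))/5 = 0.3.
Left endpoints: -2.5, -2.2, -1.9, -1.6, -1.3.
f(-2.5) = -3.25, f(-2.2) = -3.16, f(-1.9) = -2.89, f(-1.6) = -2.44, f(-1.3) = -1.81.
Sum = Δs · [f(-2.5) + f(-2.2) + f(-1.9) + f(-1.6) + f(-1.3)].
Sum = -4.065.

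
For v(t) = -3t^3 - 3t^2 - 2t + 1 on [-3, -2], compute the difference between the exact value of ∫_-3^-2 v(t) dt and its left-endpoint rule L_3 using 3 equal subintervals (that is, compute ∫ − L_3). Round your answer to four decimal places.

-7.6944

Exact integral: ∫_-3^-2 v(t) dt = 35.75.
L_3 ≈ 43.444444.
Error ≈ 35.75 − 43.444444 ≈ -7.6944.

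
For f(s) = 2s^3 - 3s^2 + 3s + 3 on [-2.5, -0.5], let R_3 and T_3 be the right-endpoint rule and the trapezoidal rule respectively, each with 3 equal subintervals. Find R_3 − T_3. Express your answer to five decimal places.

R_3 ≈ -21.4444444.
T_3 ≈ -39.7777778.
R_3 − T_3 ≈ 18.33333.

18.33333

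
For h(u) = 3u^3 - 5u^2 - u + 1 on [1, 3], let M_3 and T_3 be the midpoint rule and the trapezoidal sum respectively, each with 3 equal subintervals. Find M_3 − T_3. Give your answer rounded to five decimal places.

-2.88889

M_3 ≈ 13.7037037.
T_3 ≈ 16.5925926.
M_3 − T_3 ≈ -2.88889.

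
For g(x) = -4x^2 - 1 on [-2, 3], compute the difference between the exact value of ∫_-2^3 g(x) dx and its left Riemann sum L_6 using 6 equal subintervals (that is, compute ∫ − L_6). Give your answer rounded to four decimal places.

Exact integral: ∫_-2^3 g(x) dx ≈ -51.666667.
L_6 ≈ -45.648148.
Error ≈ -51.666667 − (-45.648148) ≈ -6.0185.

-6.0185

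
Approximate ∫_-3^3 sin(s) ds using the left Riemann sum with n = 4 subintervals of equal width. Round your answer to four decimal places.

Δs = (3 − (-3))/4 = 1.5.
Left endpoints: -3, -1.5, 0, 1.5.
f(-3) ≈ -0.1411, f(-1.5) ≈ -0.9975, f(0) ≈ 0.0000, f(1.5) ≈ 0.9975.
Sum = Δs · [f(-3) + f(-1.5) + f(0) + f(1.5)].
Sum ≈ -0.2117.

-0.2117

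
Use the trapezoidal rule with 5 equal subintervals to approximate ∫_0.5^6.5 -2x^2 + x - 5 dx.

Δx = (6.5 − 0.5)/5 = 1.2.
f(0.5) = -5, f(1.7) = -9.08, f(2.9) = -18.92, f(4.1) = -34.52, f(5.3) = -55.88, f(6.5) = -83.
T_5 = (Δx/2)·[f(x_0) + 2f(x_1) + ... + 2f(x_{4}) + f(x_5)].
Sum = -194.88.

-194.88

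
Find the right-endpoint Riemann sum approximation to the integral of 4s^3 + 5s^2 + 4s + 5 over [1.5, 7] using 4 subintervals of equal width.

4289.828125

Δs = (7 − 1.5)/4 = 1.375.
Right endpoints: 2.875, 4.25, 5.625, 7.
f(2.875) = 152.8828125, f(4.25) = 419.375, f(5.625) = 897.6171875, f(7) = 1650.
Sum = Δs · [f(2.875) + f(4.25) + f(5.625) + f(7)].
Sum = 4289.828125.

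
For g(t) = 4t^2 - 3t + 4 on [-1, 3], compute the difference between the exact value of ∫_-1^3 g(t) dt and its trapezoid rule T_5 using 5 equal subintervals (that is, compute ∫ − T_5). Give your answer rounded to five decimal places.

Exact integral: ∫_-1^3 g(t) dt ≈ 41.3333333.
T_5 = 43.04.
Error ≈ 41.3333333 − 43.04 ≈ -1.70667.

-1.70667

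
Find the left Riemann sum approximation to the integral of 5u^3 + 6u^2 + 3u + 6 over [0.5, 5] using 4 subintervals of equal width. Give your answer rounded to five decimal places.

697.56152

Δu = (5 − 0.5)/4 = 1.125.
Left endpoints: 0.5, 1.625, 2.75, 3.875.
f(0.5) = 9.625, f(1.625) = 24665/512, f(2.75) = 163.609375, f(3.875) = 204107/512.
Sum = Δu · [f(0.5) + f(1.625) + f(2.75) + f(3.875)].
Sum ≈ 697.56152.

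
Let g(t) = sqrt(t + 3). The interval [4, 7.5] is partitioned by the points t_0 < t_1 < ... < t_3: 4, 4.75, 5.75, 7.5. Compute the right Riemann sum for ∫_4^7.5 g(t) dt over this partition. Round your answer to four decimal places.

Subinterval widths: 0.75, 1, 1.75.
Right endpoints: 4.75, 5.75, 7.5.
g(4.75) ≈ 2.7839, g(5.75) ≈ 2.9580, g(7.5) ≈ 3.2404.
Sum = Σ Δt_i · g(t_i).
Sum ≈ 10.7166.

10.7166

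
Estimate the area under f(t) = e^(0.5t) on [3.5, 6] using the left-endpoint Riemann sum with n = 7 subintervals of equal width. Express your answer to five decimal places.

26.17890

Δt = (6 − 3.5)/7 = 5/14.
Left endpoints: 3.5, 27/7, 59/14, 32/7, 69/14, 37/7, 79/14.
f(3.5) ≈ 5.75460, f(27/7) ≈ 6.87968, f(59/14) ≈ 8.22471, f(32/7) ≈ 9.83271, f(69/14) ≈ 11.75508, f(37/7) ≈ 14.05330, f(79/14) ≈ 16.80083.
Sum = Δt · [f(3.5) + f(27/7) + f(59/14) + ...].
Sum ≈ 26.17890.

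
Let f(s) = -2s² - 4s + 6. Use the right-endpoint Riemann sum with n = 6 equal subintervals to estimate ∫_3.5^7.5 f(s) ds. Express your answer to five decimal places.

-351.92593

Δs = (7.5 − 3.5)/6 = 2/3.
Right endpoints: 25/6, 29/6, 5.5, 37/6, 41/6, 7.5.
f(25/6) = -817/18, f(29/6) = -1081/18, f(5.5) = -76.5, f(37/6) = -1705/18, f(41/6) = -2065/18, f(7.5) = -136.5.
Sum = Δs · [f(25/6) + f(29/6) + f(5.5) + ...].
Sum ≈ -351.92593.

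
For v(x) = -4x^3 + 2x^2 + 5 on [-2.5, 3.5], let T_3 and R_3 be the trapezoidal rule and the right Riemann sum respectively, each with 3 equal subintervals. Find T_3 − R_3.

T_3 = -58.
R_3 = -280.
T_3 − R_3 = 222.

222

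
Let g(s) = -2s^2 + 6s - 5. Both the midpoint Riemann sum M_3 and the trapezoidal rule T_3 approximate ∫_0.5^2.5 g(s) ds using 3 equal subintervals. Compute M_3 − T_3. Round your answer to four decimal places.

0.4444

M_3 ≈ -2.185185.
T_3 ≈ -2.629630.
M_3 − T_3 ≈ 0.4444.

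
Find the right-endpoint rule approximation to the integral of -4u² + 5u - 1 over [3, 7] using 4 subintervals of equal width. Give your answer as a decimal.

Δu = (7 − 3)/4 = 1.
Right endpoints: 4, 5, 6, 7.
f(4) = -45, f(5) = -76, f(6) = -115, f(7) = -162.
Sum = Δu · [f(4) + f(5) + f(6) + f(7)].
Sum = -398.

-398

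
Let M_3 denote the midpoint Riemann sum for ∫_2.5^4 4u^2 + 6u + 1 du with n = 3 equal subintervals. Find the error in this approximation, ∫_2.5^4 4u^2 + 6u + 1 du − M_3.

Exact integral: ∫_2.5^4 f(u) du = 95.25.
M_3 = 95.125.
Error = 95.25 − 95.125 = 0.125.

0.125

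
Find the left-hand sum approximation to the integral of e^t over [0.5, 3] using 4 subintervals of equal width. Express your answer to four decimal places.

13.2716

Δt = (3 − 0.5)/4 = 0.625.
Left endpoints: 0.5, 1.125, 1.75, 2.375.
f(0.5) ≈ 1.6487, f(1.125) ≈ 3.0802, f(1.75) ≈ 5.7546, f(2.375) ≈ 10.7510.
Sum = Δt · [f(0.5) + f(1.125) + f(1.75) + f(2.375)].
Sum ≈ 13.2716.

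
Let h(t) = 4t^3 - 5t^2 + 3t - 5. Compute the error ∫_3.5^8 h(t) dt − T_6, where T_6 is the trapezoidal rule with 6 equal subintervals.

-27

Exact integral: ∫_3.5^8 h(t) dt = 3219.1875.
T_6 = 3246.1875.
Error = 3219.1875 − 3246.1875 = -27.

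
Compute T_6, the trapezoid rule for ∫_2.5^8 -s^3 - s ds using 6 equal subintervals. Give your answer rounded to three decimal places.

Δs = (8 − 2.5)/6 = 11/12.
f(2.5) = -18.125, f(41/12) = -74825/1728, f(13/3) = -2314/27, f(5.25) = -149.953125, f(37/6) = -51985/216, f(85/12) = -626365/1728, f(8) = -520.
T_6 = (Δs/2)·[f(s_0) + 2f(s_1) + ... + 2f(s_{5}) + f(s_6)].
Sum ≈ -1055.241.

-1055.241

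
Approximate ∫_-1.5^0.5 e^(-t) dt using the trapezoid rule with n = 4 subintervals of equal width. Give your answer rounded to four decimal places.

Δt = (0.5 − (-1.5))/4 = 0.5.
f(-1.5) ≈ 4.4817, f(-1) ≈ 2.7183, f(-0.5) ≈ 1.6487, f(0) ≈ 1.0000, f(0.5) ≈ 0.6065.
T_4 = (Δt/2)·[f(t_0) + 2f(t_1) + 2f(t_2) + 2f(t_3) + f(t_4)].
Sum ≈ 3.9556.

3.9556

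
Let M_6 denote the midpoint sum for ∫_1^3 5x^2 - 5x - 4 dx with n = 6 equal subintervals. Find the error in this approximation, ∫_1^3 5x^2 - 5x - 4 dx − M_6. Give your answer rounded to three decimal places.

Exact integral: ∫_1^3 f(x) dx ≈ 15.33333.
M_6 ≈ 15.24074.
Error ≈ 15.33333 − 15.24074 ≈ 0.093.

0.093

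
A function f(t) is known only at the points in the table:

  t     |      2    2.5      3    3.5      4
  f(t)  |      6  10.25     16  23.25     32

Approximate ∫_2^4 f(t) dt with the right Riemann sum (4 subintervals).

Δt = 0.5.
Sum = 0.5·[10.25 + 16 + 23.25 + 32] = 40.75.

40.75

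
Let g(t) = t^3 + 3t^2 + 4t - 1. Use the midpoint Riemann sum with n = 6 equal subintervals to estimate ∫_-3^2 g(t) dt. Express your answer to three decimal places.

3.316

Δt = (2 − (-3))/6 = 5/6.
Midpoints: -31/12, -1.75, -11/12, -1/12, 0.75, 19/12.
g(-31/12) = -14779/1728, g(-1.75) = -4.171875, g(-11/12) = -5039/1728, g(-1/12) = -2269/1728, g(0.75) = 4.109375, g(19/12) = 29071/1728.
Sum = Δt · [g(-31/12) + g(-1.75) + g(-11/12) + ...].
Sum ≈ 3.316.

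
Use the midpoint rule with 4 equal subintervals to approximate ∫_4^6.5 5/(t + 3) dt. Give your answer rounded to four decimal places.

1.5262

Δt = (6.5 − 4)/4 = 0.625.
Midpoints: 4.3125, 4.9375, 5.5625, 6.1875.
f(4.3125) = 80/117, f(4.9375) = 80/127, f(5.5625) = 80/137, f(6.1875) = 80/147.
Sum = Δt · [f(4.3125) + f(4.9375) + f(5.5625) + f(6.1875)].
Sum ≈ 1.5262.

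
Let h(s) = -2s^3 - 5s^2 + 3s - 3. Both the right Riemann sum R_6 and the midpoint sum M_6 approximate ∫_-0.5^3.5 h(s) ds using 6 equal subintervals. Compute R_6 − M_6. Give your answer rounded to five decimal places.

R_6 ≈ -189.4814815.
M_6 ≈ -138.5925926.
R_6 − M_6 ≈ -50.88889.

-50.88889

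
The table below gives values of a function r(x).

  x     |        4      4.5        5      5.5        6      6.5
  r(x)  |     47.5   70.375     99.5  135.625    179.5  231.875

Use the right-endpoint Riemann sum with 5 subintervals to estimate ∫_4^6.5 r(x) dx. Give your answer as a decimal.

358.4375

Δx = 0.5.
Sum = 0.5·[70.375 + 99.5 + 135.625 + 179.5 + 231.875] = 358.4375.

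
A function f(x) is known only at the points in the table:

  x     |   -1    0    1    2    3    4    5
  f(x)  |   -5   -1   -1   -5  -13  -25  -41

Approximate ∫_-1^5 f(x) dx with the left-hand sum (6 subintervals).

-50

Δx = 1.
Sum = 1·[(-5) + (-1) + (-1) + (-5) + (-13) + (-25)] = -50.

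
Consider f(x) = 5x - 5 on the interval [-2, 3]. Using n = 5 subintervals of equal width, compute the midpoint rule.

Δx = (3 − (-2))/5 = 1.
Midpoints: -1.5, -0.5, 0.5, 1.5, 2.5.
f(-1.5) = -12.5, f(-0.5) = -7.5, f(0.5) = -2.5, f(1.5) = 2.5, f(2.5) = 7.5.
Sum = Δx · [f(-1.5) + f(-0.5) + f(0.5) + f(1.5) + f(2.5)].
Sum = -12.5.

-12.5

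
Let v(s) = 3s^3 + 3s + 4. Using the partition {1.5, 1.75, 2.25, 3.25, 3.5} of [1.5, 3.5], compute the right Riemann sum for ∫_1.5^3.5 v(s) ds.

181.30859375

Subinterval widths: 0.25, 0.5, 1, 0.25.
Right endpoints: 1.75, 2.25, 3.25, 3.5.
v(1.75) = 25.328125, v(2.25) = 44.921875, v(3.25) = 116.734375, v(3.5) = 143.125.
Sum = Σ Δs_i · v(s_i).
Sum = 181.30859375.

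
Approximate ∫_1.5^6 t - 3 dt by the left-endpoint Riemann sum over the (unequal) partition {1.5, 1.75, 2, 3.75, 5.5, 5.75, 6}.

0.1875

Subinterval widths: 0.25, 0.25, 1.75, 1.75, 0.25, 0.25.
Left endpoints: 1.5, 1.75, 2, 3.75, 5.5, 5.75.
f(1.5) = -1.5, f(1.75) = -1.25, f(2) = -1, f(3.75) = 0.75, f(5.5) = 2.5, f(5.75) = 2.75.
Sum = Σ Δt_i · f(t_i).
Sum = 0.1875.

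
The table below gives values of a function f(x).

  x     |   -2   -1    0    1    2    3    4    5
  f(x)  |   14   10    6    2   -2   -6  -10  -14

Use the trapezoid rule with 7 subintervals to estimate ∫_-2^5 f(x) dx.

0

Δx = 1.
T_7 = (1/2)·[14 + 2·10 + 2·6 + 2·2 + 2·(-2) + 2·(-6) + 2·(-10) + (-14)] = 0.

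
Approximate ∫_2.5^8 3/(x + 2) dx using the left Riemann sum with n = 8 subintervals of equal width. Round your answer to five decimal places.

2.52621

Δx = (8 − 2.5)/8 = 0.6875.
Left endpoints: 2.5, 3.1875, 3.875, 4.5625, 5.25, 5.9375, 6.625, 7.3125.
f(2.5) = 2/3, f(3.1875) = 48/83, f(3.875) = 24/47, f(4.5625) = 16/35, f(5.25) = 12/29, f(5.9375) = 48/127, f(6.625) = 8/23, f(7.3125) = 48/149.
Sum = Δx · [f(2.5) + f(3.1875) + f(3.875) + ...].
Sum ≈ 2.52621.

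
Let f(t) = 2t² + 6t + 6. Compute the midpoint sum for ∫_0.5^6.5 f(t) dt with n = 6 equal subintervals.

Δt = (6.5 − 0.5)/6 = 1.
Midpoints: 1, 2, 3, 4, 5, 6.
f(1) = 14, f(2) = 26, f(3) = 42, f(4) = 62, f(5) = 86, f(6) = 114.
Sum = Δt · [f(1) + f(2) + f(3) + ...].
Sum = 344.

344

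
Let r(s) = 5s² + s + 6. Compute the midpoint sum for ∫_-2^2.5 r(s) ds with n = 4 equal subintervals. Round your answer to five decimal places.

65.12695

Δs = (2.5 − (-2))/4 = 1.125.
Midpoints: -1.4375, -0.3125, 0.8125, 1.9375.
r(-1.4375) = 14.89453125, r(-0.3125) = 6.17578125, r(0.8125) = 10.11328125, r(1.9375) = 26.70703125.
Sum = Δs · [r(-1.4375) + r(-0.3125) + r(0.8125) + r(1.9375)].
Sum ≈ 65.12695.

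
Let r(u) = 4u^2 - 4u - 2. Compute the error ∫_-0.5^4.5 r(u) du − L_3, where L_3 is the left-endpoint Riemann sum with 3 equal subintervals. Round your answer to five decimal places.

Exact integral: ∫_-0.5^4.5 r(u) du ≈ 71.6666667.
L_3 ≈ 30.9259259.
Error ≈ 71.6666667 − 30.9259259 ≈ 40.74074.

40.74074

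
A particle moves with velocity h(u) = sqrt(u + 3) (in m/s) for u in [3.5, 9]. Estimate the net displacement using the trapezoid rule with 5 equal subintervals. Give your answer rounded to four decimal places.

16.6597

Δu = (9 − 3.5)/5 = 1.1.
h(3.5) ≈ 2.5495, h(4.6) ≈ 2.7568, h(5.7) ≈ 2.9496, h(6.8) ≈ 3.1305, h(7.9) ≈ 3.3015, h(9) ≈ 3.4641.
T_5 = (Δu/2)·[h(u_0) + 2h(u_1) + ... + 2h(u_{4}) + h(u_5)].
Sum ≈ 16.6597.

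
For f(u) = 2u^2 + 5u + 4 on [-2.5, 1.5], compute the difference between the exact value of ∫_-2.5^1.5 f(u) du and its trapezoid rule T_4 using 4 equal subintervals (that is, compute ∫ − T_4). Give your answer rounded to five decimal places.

Exact integral: ∫_-2.5^1.5 f(u) du ≈ 18.6666667.
T_4 = 20.
Error ≈ 18.6666667 − 20 ≈ -1.33333.

-1.33333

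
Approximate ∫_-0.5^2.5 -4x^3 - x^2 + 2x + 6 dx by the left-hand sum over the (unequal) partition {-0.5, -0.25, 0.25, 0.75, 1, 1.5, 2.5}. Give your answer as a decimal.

Subinterval widths: 0.25, 0.5, 0.5, 0.25, 0.5, 1.
Left endpoints: -0.5, -0.25, 0.25, 0.75, 1, 1.5.
f(-0.5) = 5.25, f(-0.25) = 5.5, f(0.25) = 6.375, f(0.75) = 5.25, f(1) = 3, f(1.5) = -6.75.
Sum = Σ Δx_i · f(x_i).
Sum = 3.3125.

3.3125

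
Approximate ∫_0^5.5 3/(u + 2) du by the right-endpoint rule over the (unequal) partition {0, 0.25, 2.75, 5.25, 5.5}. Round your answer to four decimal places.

Subinterval widths: 0.25, 2.5, 2.5, 0.25.
Right endpoints: 0.25, 2.75, 5.25, 5.5.
f(0.25) = 4/3, f(2.75) = 12/19, f(5.25) = 12/29, f(5.5) = 0.4.
Sum = Σ Δu_i · f(u_i).
Sum ≈ 3.0468.

3.0468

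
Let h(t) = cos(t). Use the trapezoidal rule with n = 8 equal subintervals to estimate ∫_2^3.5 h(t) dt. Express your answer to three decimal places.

Δt = (3.5 − 2)/8 = 0.1875.
h(2) ≈ -0.416, h(2.1875) ≈ -0.578, h(2.375) ≈ -0.720, h(2.5625) ≈ -0.837, h(2.75) ≈ -0.924, h(2.9375) ≈ -0.979, h(3.125) ≈ -1.000, h(3.3125) ≈ -0.985, h(3.5) ≈ -0.936.
T_8 = (Δt/2)·[h(t_0) + 2h(t_1) + ... + 2h(t_{7}) + h(t_8)].
Sum ≈ -1.256.

-1.256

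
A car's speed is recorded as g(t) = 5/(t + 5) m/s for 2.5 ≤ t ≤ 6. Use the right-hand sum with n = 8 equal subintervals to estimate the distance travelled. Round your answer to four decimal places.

Δt = (6 − 2.5)/8 = 0.4375.
Right endpoints: 2.9375, 3.375, 3.8125, 4.25, 4.6875, 5.125, 5.5625, 6.
g(2.9375) = 80/127, g(3.375) = 40/67, g(3.8125) = 80/141, g(4.25) = 20/37, g(4.6875) = 16/31, g(5.125) = 40/81, g(5.5625) = 80/169, g(6) = 5/11.
Sum = Δt · [g(2.9375) + g(3.375) + g(3.8125) + ...].
Sum ≈ 1.8693.

1.8693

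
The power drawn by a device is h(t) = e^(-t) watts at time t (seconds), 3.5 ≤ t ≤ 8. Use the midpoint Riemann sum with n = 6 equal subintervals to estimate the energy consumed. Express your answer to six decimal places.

0.029173

Δt = (8 − 3.5)/6 = 0.75.
Midpoints: 3.875, 4.625, 5.375, 6.125, 6.875, 7.625.
h(3.875) ≈ 0.020754, h(4.625) ≈ 0.009804, h(5.375) ≈ 0.004631, h(6.125) ≈ 0.002187, h(6.875) ≈ 0.001033, h(7.625) ≈ 0.000488.
Sum = Δt · [h(3.875) + h(4.625) + h(5.375) + ...].
Sum ≈ 0.029173.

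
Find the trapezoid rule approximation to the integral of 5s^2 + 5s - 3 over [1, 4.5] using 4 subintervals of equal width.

190.06640625

Δs = (4.5 − 1)/4 = 0.875.
f(1) = 7, f(1.875) = 23.953125, f(2.75) = 48.5625, f(3.625) = 80.828125, f(4.5) = 120.75.
T_4 = (Δs/2)·[f(s_0) + 2f(s_1) + 2f(s_2) + 2f(s_3) + f(s_4)].
Sum = 190.06640625.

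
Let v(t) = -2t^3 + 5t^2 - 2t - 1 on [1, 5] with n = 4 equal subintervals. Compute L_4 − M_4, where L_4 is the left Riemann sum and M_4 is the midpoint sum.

L_4 = -74.
M_4 = -129.
L_4 − M_4 = 55.

55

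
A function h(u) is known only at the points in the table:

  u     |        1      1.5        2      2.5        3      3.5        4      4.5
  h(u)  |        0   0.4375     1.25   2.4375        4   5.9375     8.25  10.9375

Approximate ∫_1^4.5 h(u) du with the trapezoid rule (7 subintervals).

13.890625

Δu = 0.5.
T_7 = (0.5/2)·[0 + 2·0.4375 + 2·1.25 + 2·2.4375 + 2·4 + 2·5.9375 + 2·8.25 + 10.9375] = 13.890625.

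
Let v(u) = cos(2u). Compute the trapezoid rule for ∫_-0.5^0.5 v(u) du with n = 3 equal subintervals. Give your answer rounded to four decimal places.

Δu = (0.5 − (-0.5))/3 = 1/3.
v(-0.5) ≈ 0.5403, v(-1/6) ≈ 0.9450, v(1/6) ≈ 0.9450, v(0.5) ≈ 0.5403.
T_3 = (Δu/2)·[v(u_0) + 2v(u_1) + 2v(u_2) + v(u_3)].
Sum ≈ 0.8101.

0.8101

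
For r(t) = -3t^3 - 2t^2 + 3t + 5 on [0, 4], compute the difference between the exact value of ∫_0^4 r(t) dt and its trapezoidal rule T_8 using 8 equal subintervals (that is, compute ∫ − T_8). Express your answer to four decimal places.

3.3333

Exact integral: ∫_0^4 r(t) dt ≈ -190.666667.
T_8 = -194.
Error ≈ -190.666667 − (-194) ≈ 3.3333.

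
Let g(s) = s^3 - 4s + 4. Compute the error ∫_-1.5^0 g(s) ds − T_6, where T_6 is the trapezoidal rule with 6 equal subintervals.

0.03515625

Exact integral: ∫_-1.5^0 g(s) ds = 9.234375.
T_6 = 9.19921875.
Error = 9.234375 − 9.19921875 = 0.03515625.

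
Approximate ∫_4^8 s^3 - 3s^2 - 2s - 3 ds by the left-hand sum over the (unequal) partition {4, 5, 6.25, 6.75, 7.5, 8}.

340.30859375

Subinterval widths: 1, 1.25, 0.5, 0.75, 0.5.
Left endpoints: 4, 5, 6.25, 6.75, 7.5.
f(4) = 5, f(5) = 37, f(6.25) = 111.453125, f(6.75) = 154.359375, f(7.5) = 235.125.
Sum = Σ Δs_i · f(s_i).
Sum = 340.30859375.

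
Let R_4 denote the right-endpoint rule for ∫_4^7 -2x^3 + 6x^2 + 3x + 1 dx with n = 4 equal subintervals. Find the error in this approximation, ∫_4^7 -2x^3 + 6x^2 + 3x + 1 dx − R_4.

139.21875

Exact integral: ∫_4^7 f(x) dx = -462.
R_4 = -601.21875.
Error = -462 − (-601.21875) = 139.21875.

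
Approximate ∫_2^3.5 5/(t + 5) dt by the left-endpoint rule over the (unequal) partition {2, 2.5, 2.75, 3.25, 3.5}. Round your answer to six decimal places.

Subinterval widths: 0.5, 0.25, 0.5, 0.25.
Left endpoints: 2, 2.5, 2.75, 3.25.
f(2) = 5/7, f(2.5) = 2/3, f(2.75) = 20/31, f(3.25) = 20/33.
Sum = Σ Δt_i · f(t_i).
Sum ≈ 0.997905.

0.997905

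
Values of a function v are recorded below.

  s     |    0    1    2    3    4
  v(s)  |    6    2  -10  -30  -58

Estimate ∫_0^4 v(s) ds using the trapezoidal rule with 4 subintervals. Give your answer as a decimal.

-64

Δs = 1.
T_4 = (1/2)·[6 + 2·2 + 2·(-10) + 2·(-30) + (-58)] = -64.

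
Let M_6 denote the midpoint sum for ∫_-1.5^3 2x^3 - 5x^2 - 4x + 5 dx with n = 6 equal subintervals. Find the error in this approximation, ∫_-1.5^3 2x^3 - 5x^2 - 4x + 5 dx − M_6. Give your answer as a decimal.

Exact integral: ∫_-1.5^3 f(x) dx = -3.65625.
M_6 = -3.55078125.
Error = -3.65625 − (-3.55078125) = -0.10546875.

-0.10546875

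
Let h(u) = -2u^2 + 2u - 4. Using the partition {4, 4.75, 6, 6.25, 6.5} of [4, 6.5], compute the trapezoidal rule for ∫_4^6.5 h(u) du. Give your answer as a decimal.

-124.96875

Subinterval widths: 0.75, 1.25, 0.25, 0.25.
h(4) = -28, h(4.75) = -39.625, h(6) = -64, h(6.25) = -69.625, h(6.5) = -75.5.
On each subinterval the trapezoid contributes (Δu_i/2)·[h(u_{i-1}) + h(u_i)].
Sum = -124.96875.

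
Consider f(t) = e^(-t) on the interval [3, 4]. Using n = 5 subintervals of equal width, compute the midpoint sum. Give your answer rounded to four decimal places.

Δt = (4 − 3)/5 = 0.2.
Midpoints: 3.1, 3.3, 3.5, 3.7, 3.9.
f(3.1) ≈ 0.0450, f(3.3) ≈ 0.0369, f(3.5) ≈ 0.0302, f(3.7) ≈ 0.0247, f(3.9) ≈ 0.0202.
Sum = Δt · [f(3.1) + f(3.3) + f(3.5) + f(3.7) + f(3.9)].
Sum ≈ 0.0314.

0.0314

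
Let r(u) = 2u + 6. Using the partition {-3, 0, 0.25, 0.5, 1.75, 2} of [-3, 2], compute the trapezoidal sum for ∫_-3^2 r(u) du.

25

Subinterval widths: 3, 0.25, 0.25, 1.25, 0.25.
r(-3) = 0, r(0) = 6, r(0.25) = 6.5, r(0.5) = 7, r(1.75) = 9.5, r(2) = 10.
On each subinterval the trapezoid contributes (Δu_i/2)·[r(u_{i-1}) + r(u_i)].
Sum = 25.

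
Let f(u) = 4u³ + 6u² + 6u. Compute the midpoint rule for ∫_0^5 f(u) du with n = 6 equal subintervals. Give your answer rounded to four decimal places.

939.5833

Δu = (5 − 0)/6 = 5/6.
Midpoints: 5/12, 1.25, 25/12, 35/12, 3.75, 55/12.
f(5/12) = 1655/432, f(1.25) = 24.6875, f(25/12) = 32275/432, f(35/12) = 72485/432, f(3.75) = 317.8125, f(55/12) = 232705/432.
Sum = Δu · [f(5/12) + f(1.25) + f(25/12) + ...].
Sum ≈ 939.5833.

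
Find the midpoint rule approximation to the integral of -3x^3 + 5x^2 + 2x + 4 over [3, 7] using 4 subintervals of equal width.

-1144

Δx = (7 − 3)/4 = 1.
Midpoints: 3.5, 4.5, 5.5, 6.5.
f(3.5) = -56.375, f(4.5) = -159.125, f(5.5) = -332.875, f(6.5) = -595.625.
Sum = Δx · [f(3.5) + f(4.5) + f(5.5) + f(6.5)].
Sum = -1144.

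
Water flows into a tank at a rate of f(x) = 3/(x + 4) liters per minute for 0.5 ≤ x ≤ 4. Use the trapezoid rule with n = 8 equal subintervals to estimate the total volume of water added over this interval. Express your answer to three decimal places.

Δx = (4 − 0.5)/8 = 0.4375.
f(0.5) = 2/3, f(0.9375) = 48/79, f(1.375) = 24/43, f(1.8125) = 16/31, f(2.25) = 0.48, f(2.6875) = 48/107, f(3.125) = 8/19, f(3.5625) = 48/121, f(4) = 0.375.
T_8 = (Δx/2)·[f(x_0) + 2f(x_1) + ... + 2f(x_{7}) + f(x_8)].
Sum ≈ 1.728.

1.728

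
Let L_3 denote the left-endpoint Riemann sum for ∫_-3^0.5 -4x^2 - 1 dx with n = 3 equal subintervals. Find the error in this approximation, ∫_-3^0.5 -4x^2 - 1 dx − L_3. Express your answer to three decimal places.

23.593

Exact integral: ∫_-3^0.5 f(x) dx ≈ -39.66667.
L_3 ≈ -63.25926.
Error ≈ -39.66667 − (-63.25926) ≈ 23.593.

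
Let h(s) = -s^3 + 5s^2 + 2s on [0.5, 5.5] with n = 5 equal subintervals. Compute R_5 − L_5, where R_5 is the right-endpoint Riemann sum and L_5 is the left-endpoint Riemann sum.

-6.25

R_5 = 71.875.
L_5 = 78.125.
R_5 − L_5 = -6.25.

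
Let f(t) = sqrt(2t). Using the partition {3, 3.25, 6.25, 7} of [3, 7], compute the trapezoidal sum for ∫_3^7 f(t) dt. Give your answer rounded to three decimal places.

12.481

Subinterval widths: 0.25, 3, 0.75.
f(3) ≈ 2.449, f(3.25) ≈ 2.550, f(6.25) ≈ 3.536, f(7) ≈ 3.742.
On each subinterval the trapezoid contributes (Δt_i/2)·[f(t_{i-1}) + f(t_i)].
Sum ≈ 12.481.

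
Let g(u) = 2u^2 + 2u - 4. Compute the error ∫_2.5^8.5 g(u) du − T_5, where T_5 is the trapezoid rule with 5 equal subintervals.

Exact integral: ∫_2.5^8.5 g(u) du = 441.
T_5 = 443.88.
Error = 441 − 443.88 = -2.88.

-2.88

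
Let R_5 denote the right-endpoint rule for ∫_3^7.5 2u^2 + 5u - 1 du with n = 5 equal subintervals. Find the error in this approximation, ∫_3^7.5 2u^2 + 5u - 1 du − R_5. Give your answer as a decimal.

-53.865

Exact integral: ∫_3^7.5 f(u) du = 376.875.
R_5 = 430.74.
Error = 376.875 − 430.74 = -53.865.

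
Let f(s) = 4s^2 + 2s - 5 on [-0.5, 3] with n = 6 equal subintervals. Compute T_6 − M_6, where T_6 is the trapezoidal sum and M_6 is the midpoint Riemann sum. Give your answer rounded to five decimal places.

1.19097

T_6 ≈ 28.2106481.
M_6 ≈ 27.0196759.
T_6 − M_6 ≈ 1.19097.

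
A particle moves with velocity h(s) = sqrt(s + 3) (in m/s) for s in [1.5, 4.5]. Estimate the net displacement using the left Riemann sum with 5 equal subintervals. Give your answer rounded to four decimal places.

7.1423

Δs = (4.5 − 1.5)/5 = 0.6.
Left endpoints: 1.5, 2.1, 2.7, 3.3, 3.9.
h(1.5) ≈ 2.1213, h(2.1) ≈ 2.2583, h(2.7) ≈ 2.3875, h(3.3) ≈ 2.5100, h(3.9) ≈ 2.6268.
Sum = Δs · [h(1.5) + h(2.1) + h(2.7) + h(3.3) + h(3.9)].
Sum ≈ 7.1423.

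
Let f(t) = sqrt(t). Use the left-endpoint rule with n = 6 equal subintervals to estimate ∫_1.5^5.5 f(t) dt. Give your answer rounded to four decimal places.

6.9937

Δt = (5.5 − 1.5)/6 = 2/3.
Left endpoints: 1.5, 13/6, 17/6, 3.5, 25/6, 29/6.
f(1.5) ≈ 1.2247, f(13/6) ≈ 1.4720, f(17/6) ≈ 1.6833, f(3.5) ≈ 1.8708, f(25/6) ≈ 2.0412, f(29/6) ≈ 2.1985.
Sum = Δt · [f(1.5) + f(13/6) + f(17/6) + ...].
Sum ≈ 6.9937.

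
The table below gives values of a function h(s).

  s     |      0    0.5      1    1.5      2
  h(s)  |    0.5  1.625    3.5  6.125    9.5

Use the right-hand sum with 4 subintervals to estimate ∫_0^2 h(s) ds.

10.375

Δs = 0.5.
Sum = 0.5·[1.625 + 3.5 + 6.125 + 9.5] = 10.375.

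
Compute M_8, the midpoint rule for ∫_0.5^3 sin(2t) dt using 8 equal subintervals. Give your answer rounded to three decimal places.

Δt = (3 − 0.5)/8 = 0.3125.
Midpoints: 0.65625, 0.96875, 1.28125, 1.59375, 1.90625, 2.21875, 2.53125, 2.84375.
f(0.65625) ≈ 0.967, f(0.96875) ≈ 0.934, f(1.28125) ≈ 0.547, f(1.59375) ≈ -0.046, f(1.90625) ≈ -0.622, f(2.21875) ≈ -0.962, f(2.53125) ≈ -0.939, f(2.84375) ≈ -0.561.
Sum = Δt · [f(0.65625) + f(0.96875) + f(1.28125) + ...].
Sum ≈ -0.213.

-0.213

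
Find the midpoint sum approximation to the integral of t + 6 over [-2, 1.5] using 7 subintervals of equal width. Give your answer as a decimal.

Δt = (1.5 − (-2))/7 = 0.5.
Midpoints: -1.75, -1.25, -0.75, -0.25, 0.25, 0.75, 1.25.
f(-1.75) = 4.25, f(-1.25) = 4.75, f(-0.75) = 5.25, f(-0.25) = 5.75, f(0.25) = 6.25, f(0.75) = 6.75, f(1.25) = 7.25.
Sum = Δt · [f(-1.75) + f(-1.25) + f(-0.75) + ...].
Sum = 20.125.

20.125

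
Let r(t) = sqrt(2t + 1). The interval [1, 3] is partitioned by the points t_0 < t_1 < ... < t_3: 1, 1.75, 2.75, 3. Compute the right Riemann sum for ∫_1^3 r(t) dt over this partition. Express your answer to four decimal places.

Subinterval widths: 0.75, 1, 0.25.
Right endpoints: 1.75, 2.75, 3.
r(1.75) ≈ 2.1213, r(2.75) ≈ 2.5495, r(3) ≈ 2.6458.
Sum = Σ Δt_i · r(t_i).
Sum ≈ 4.8019.

4.8019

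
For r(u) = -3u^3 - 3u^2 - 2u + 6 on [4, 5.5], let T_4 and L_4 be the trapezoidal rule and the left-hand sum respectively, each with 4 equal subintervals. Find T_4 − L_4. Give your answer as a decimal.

T_4 ≈ -603.5302734.
L_4 ≈ -537.3662109.
T_4 − L_4 = -66.1640625.

-66.1640625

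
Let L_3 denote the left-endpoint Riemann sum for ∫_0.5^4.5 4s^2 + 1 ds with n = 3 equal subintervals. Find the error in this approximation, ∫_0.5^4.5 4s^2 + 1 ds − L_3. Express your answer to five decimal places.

48.59259

Exact integral: ∫_0.5^4.5 f(s) ds ≈ 125.3333333.
L_3 ≈ 76.7407407.
Error ≈ 125.3333333 − 76.7407407 ≈ 48.59259.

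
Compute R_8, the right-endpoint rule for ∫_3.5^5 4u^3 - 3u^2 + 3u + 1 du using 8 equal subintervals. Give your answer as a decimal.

Δu = (5 − 3.5)/8 = 0.1875.
Right endpoints: 3.6875, 3.875, 4.0625, 4.25, 4.4375, 4.625, 4.8125, 5.
f(3.6875) = 175959/1024, f(3.875) = 200.3203125, f(4.0625) = 237429/1024, f(4.25) = 266.625, f(4.4375) = 312075/1024, f(4.625) = 346.4296875, f(4.8125) = 401193/1024, f(5) = 441.
Sum = Δu · [f(3.6875) + f(3.875) + f(4.0625) + ...].
Sum = 441.4921875.

441.4921875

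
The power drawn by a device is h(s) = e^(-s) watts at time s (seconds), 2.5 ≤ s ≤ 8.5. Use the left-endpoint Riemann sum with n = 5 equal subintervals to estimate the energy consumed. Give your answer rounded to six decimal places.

Δs = (8.5 − 2.5)/5 = 1.2.
Left endpoints: 2.5, 3.7, 4.9, 6.1, 7.3.
h(2.5) ≈ 0.082085, h(3.7) ≈ 0.024724, h(4.9) ≈ 0.007447, h(6.1) ≈ 0.002243, h(7.3) ≈ 0.000676.
Sum = Δs · [h(2.5) + h(3.7) + h(4.9) + h(6.1) + h(7.3)].
Sum ≈ 0.140608.

0.140608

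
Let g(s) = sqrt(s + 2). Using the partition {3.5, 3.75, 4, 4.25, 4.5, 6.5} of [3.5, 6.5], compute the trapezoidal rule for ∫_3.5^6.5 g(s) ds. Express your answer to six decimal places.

Subinterval widths: 0.25, 0.25, 0.25, 0.25, 2.
g(3.5) ≈ 2.345208, g(3.75) ≈ 2.397916, g(4) ≈ 2.449490, g(4.25) ≈ 2.500000, g(4.5) ≈ 2.549510, g(6.5) ≈ 2.915476.
On each subinterval the trapezoid contributes (Δs_i/2)·[g(s_{i-1}) + g(s_i)].
Sum ≈ 7.913677.

7.913677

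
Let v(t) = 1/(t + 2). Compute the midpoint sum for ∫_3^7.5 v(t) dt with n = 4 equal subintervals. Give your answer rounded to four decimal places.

Δt = (7.5 − 3)/4 = 1.125.
Midpoints: 3.5625, 4.6875, 5.8125, 6.9375.
v(3.5625) = 16/89, v(4.6875) = 16/107, v(5.8125) = 0.128, v(6.9375) = 16/143.
Sum = Δt · [v(3.5625) + v(4.6875) + v(5.8125) + v(6.9375)].
Sum ≈ 0.6403.

0.6403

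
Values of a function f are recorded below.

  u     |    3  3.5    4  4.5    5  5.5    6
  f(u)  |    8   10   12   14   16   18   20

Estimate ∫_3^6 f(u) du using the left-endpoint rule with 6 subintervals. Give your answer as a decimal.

39

Δu = 0.5.
Sum = 0.5·[8 + 10 + 12 + 14 + 16 + 18] = 39.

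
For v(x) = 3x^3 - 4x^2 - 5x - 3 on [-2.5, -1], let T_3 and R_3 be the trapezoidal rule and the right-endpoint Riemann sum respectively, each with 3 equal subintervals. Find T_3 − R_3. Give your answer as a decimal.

-14.34375

T_3 = -40.65625.
R_3 = -26.3125.
T_3 − R_3 = -14.34375.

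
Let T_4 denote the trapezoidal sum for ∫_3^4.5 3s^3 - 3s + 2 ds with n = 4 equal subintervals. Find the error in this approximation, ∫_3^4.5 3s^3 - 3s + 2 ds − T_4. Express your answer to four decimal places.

Exact integral: ∫_3^4.5 f(s) ds = 232.921875.
T_4 ≈ 234.108398.
Error ≈ 232.921875 − 234.108398 ≈ -1.1865.

-1.1865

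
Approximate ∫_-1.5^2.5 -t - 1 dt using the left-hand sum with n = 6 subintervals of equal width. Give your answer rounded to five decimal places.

Δt = (2.5 − (-1.5))/6 = 2/3.
Left endpoints: -1.5, -5/6, -1/6, 0.5, 7/6, 11/6.
f(-1.5) = 0.5, f(-5/6) = -1/6, f(-1/6) = -5/6, f(0.5) = -1.5, f(7/6) = -13/6, f(11/6) = -17/6.
Sum = Δt · [f(-1.5) + f(-5/6) + f(-1/6) + ...].
Sum ≈ -4.66667.

-4.66667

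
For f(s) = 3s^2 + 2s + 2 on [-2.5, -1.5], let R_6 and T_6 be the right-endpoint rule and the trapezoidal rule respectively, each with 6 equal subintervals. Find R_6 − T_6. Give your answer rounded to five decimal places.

R_6 ≈ 9.4305556.
T_6 ≈ 10.2638889.
R_6 − T_6 ≈ -0.83333.

-0.83333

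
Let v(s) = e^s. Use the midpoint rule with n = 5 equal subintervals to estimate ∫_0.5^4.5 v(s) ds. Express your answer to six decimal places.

86.055177

Δs = (4.5 − 0.5)/5 = 0.8.
Midpoints: 0.9, 1.7, 2.5, 3.3, 4.1.
v(0.9) ≈ 2.459603, v(1.7) ≈ 5.473947, v(2.5) ≈ 12.182494, v(3.3) ≈ 27.112639, v(4.1) ≈ 60.340288.
Sum = Δs · [v(0.9) + v(1.7) + v(2.5) + v(3.3) + v(4.1)].
Sum ≈ 86.055177.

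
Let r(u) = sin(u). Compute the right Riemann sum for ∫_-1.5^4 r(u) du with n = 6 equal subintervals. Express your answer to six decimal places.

0.783250

Δu = (4 − (-1.5))/6 = 11/12.
Right endpoints: -7/12, 1/3, 1.25, 13/6, 37/12, 4.
r(-7/12) ≈ -0.550809, r(1/3) ≈ 0.327195, r(1.25) ≈ 0.948985, r(13/6) ≈ 0.827660, r(37/12) ≈ 0.058226, r(4) ≈ -0.756802.
Sum = Δu · [r(-7/12) + r(1/3) + r(1.25) + ...].
Sum ≈ 0.783250.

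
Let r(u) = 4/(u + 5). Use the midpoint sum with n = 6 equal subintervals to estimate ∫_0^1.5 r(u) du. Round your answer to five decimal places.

1.04929

Δu = (1.5 − 0)/6 = 0.25.
Midpoints: 0.125, 0.375, 0.625, 0.875, 1.125, 1.375.
r(0.125) = 32/41, r(0.375) = 32/43, r(0.625) = 32/45, r(0.875) = 32/47, r(1.125) = 32/49, r(1.375) = 32/51.
Sum = Δu · [r(0.125) + r(0.375) + r(0.625) + ...].
Sum ≈ 1.04929.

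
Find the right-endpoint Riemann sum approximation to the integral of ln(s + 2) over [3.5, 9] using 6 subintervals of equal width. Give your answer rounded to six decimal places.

Δs = (9 − 3.5)/6 = 11/12.
Right endpoints: 53/12, 16/3, 6.25, 43/6, 97/12, 9.
f(53/12) ≈ 1.858899, f(16/3) ≈ 1.992430, f(6.25) ≈ 2.110213, f(43/6) ≈ 2.215574, f(97/12) ≈ 2.310884, f(9) ≈ 2.397895.
Sum = Δs · [f(53/12) + f(16/3) + f(6.25) + ...].
Sum ≈ 11.812070.

11.812070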